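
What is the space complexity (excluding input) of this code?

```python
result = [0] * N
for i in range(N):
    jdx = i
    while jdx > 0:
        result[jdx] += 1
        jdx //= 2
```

Space complexity: O(n).
Auxiliary storage grows linearly with the input size n in the worst case.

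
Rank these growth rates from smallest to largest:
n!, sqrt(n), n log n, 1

Ordered by growth rate: 1 < sqrt(n) < n log n < n!.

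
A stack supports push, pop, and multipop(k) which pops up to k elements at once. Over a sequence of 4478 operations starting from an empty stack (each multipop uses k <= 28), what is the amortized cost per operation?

Each element is pushed exactly once and popped at most once (whether by pop or as part of a multipop). So the total number of individual pops over the whole sequence is at most the number of pushes, which is at most 4478. Total work <= 2 * 4478, hence O(1) amortized per operation.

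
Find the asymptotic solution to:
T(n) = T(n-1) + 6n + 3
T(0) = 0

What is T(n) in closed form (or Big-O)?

Dominant term in sum is 6*sum(i, i=1..n) = 6*n*(n+1)/2 = O(n^2).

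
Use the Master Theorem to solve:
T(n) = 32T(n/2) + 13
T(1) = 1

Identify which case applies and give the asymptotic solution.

a=32, b=2, f(n)=13.
log_2(32) = 5 > 0.
Since f(n) = O(n^0) is polynomially smaller than n^5, Case 1 applies.
T(n) = Theta(n^5).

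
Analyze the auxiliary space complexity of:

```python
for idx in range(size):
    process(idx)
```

Space complexity: O(1).
Only a constant amount of auxiliary storage is used; nothing grows with n.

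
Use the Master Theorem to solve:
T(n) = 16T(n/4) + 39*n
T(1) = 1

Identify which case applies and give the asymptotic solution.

a=16, b=4, f(n)=39*n.
log_4(16) = 2 > 1.
Since f(n) = O(n^1) is polynomially smaller than n^2, Case 1 applies.
T(n) = Theta(n^2).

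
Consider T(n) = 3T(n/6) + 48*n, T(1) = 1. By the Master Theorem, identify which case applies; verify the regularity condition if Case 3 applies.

a=3, b=6, f(n)=48*n.
log_6(3) = 0.6131 < 1.
f(n) = Omega(n^(0.6131+epsilon)) for some epsilon > 0, so Case 3 is the candidate.
Regularity: a*f(n/b) = 3*48*(n/6)^1 = (3/6)*48*n^1 <= c*f(n) with c = 3/6 < 1. Satisfied.
Case 3: T(n) = Theta(n).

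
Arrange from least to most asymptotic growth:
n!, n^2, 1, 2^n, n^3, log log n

Ordered by growth rate: 1 < log log n < n^2 < n^3 < 2^n < n!.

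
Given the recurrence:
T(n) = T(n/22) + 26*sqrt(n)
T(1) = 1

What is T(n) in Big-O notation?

Each level contributes sqrt(n/22^k). Geometric series with ratio 1/sqrt(22) < 1 sums to O(sqrt(n)).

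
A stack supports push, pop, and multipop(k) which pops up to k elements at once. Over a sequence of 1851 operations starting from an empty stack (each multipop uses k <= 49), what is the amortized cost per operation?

Each element is pushed exactly once and popped at most once (whether by pop or as part of a multipop). So the total number of individual pops over the whole sequence is at most the number of pushes, which is at most 1851. Total work <= 2 * 1851, hence O(1) amortized per operation.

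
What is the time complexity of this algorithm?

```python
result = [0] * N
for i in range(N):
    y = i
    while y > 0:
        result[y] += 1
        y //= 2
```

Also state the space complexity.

Time complexity: O(n log n).
Space complexity: O(n).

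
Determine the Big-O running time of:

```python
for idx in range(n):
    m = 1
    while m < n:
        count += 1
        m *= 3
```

Time complexity: O(n log n).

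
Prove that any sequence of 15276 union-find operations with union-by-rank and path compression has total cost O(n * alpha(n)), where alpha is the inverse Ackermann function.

Using Tarjan's analysis with rank-based potential function. Union-by-rank keeps tree height O(log n). Path compression flattens paths during find. For n = 15276 operations, total cost is O(n * alpha(n)), effectively O(n) since alpha grows incredibly slowly.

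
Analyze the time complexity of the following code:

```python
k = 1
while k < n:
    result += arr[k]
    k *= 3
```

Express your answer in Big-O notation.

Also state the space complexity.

Time complexity: O(log n).
Space complexity: O(1).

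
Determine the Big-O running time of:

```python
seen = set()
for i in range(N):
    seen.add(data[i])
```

Time complexity: O(n).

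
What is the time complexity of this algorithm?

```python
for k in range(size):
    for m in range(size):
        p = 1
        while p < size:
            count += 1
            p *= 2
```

Time complexity: O(n^2 log n).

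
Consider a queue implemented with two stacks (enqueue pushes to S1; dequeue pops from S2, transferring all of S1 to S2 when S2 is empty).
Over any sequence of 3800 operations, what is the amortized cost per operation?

Each element is pushed to S1 once, popped once, pushed to S2 once, and popped once: 4 unit operations over its lifetime. Over 3800 operations the total work is O(3800). Amortized O(1) per enqueue/dequeue.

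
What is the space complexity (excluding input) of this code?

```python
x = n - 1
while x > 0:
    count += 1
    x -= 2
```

Space complexity: O(1).
Only a constant amount of auxiliary storage is used; nothing grows with n.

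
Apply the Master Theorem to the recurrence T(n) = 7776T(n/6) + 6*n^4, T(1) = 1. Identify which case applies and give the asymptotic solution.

a=7776, b=6, f(n)=6*n^4.
log_6(7776) = 5 > 4.
Since f(n) = O(n^4) is polynomially smaller than n^5, Case 1 applies.
T(n) = Theta(n^5).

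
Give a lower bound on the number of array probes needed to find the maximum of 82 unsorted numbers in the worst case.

Adversary: any unprobed cell could hold a value larger than everything seen so far. If fewer than 82 cells are probed, the adversary places the max in an unprobed cell. So all 82 cells must be examined; together with 82-1 comparisons this is tight.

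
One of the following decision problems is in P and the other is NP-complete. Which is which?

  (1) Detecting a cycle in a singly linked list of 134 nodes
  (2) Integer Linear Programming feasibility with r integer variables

(1) is P: Floyd's tortoise-and-hare runs in O(n) time, O(1) space.
(2) is NP-complete: ILP feasibility is NP-complete (LP relaxation is in P).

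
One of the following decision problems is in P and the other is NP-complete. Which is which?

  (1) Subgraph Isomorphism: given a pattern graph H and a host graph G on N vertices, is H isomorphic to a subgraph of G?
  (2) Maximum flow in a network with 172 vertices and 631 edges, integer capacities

(1) is NP-complete: generalizes Clique and Hamiltonian Path (pattern size is part of the input).
(2) is P: Edmonds-Karp / push-relabel run in polynomial time.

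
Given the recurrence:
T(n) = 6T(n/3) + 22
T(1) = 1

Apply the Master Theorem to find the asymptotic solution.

a=6, b=3, f(n)=22. log_3(6) = 1.631. Case 1 of Master Theorem: T(n) = O(n^1.631).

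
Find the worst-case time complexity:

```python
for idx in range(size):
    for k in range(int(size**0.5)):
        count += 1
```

Time complexity: O(n * sqrt(n)).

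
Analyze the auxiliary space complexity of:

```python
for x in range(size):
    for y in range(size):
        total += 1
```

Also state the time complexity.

Space complexity: O(1).
Only a constant amount of auxiliary storage is used; nothing grows with n.
Time complexity: O(n^2).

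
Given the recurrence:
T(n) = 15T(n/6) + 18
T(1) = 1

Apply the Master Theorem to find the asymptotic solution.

a=15, b=6, f(n)=18. log_6(15) = 1.511. Case 1 of Master Theorem: T(n) = O(n^1.511).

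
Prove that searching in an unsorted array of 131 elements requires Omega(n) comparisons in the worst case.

An adversary can always place the target in the last position checked. Until all 131 positions are examined, the target might be in any unchecked position. Therefore 131 comparisons are necessary.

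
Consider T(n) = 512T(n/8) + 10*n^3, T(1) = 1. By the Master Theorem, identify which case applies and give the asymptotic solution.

a=512, b=8, f(n)=10*n^3.
log_8(512) = 3, so n^(log_b(a)) = n^3.
f(n) = Theta(n^3), so Case 2 applies.
T(n) = Theta(n^3 log n).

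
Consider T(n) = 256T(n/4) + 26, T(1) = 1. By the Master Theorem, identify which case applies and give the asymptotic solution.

a=256, b=4, f(n)=26.
log_4(256) = 4 > 0.
Since f(n) = O(n^0) is polynomially smaller than n^4, Case 1 applies.
T(n) = Theta(n^4).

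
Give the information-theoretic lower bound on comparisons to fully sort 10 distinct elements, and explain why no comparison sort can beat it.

A comparison sort is a binary decision tree whose leaves are the 10! = 3628800 possible output permutations. A binary tree with L leaves has height >= ceil(log_2(L)). So any comparison sort needs >= ceil(log_2(10!)) = 22 comparisons in the worst case.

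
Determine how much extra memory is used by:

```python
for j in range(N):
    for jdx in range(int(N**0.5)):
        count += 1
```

Space complexity: O(1).
Only a constant amount of auxiliary storage is used; nothing grows with n.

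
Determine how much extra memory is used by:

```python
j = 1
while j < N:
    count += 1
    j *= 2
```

Space complexity: O(1).
Only a constant amount of auxiliary storage is used; nothing grows with n.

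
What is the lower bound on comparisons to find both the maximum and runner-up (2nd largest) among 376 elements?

Lower bound: finding the max needs 376-1 comparisons. By an adversary weight-doubling argument, the maximum element must personally win at least ceil(log_2(376)) = 9 comparisons in any correct algorithm. The 2nd largest is among those 9 direct losers, and distinguishing it requires 9-1 more comparisons. Total >= 376-1 + 9-1 = 383. A balanced tournament achieves this bound exactly.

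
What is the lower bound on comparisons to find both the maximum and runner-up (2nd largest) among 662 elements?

Lower bound: finding the max needs 662-1 comparisons. By an adversary weight-doubling argument, the maximum element must personally win at least ceil(log_2(662)) = 10 comparisons in any correct algorithm. The 2nd largest is among those 10 direct losers, and distinguishing it requires 10-1 more comparisons. Total >= 662-1 + 10-1 = 670. A balanced tournament achieves this bound exactly.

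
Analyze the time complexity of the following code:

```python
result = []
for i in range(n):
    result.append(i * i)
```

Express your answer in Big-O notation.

Time complexity: O(n).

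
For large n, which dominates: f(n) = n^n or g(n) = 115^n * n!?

g(n) = 115^n * n! grows faster: by Stirling n! ~ sqrt(2 pi n)(n/e)^n, so 115^n n! / n^n ~ (115/e)^n sqrt(2 pi n) -> infinity since 115/e > 1.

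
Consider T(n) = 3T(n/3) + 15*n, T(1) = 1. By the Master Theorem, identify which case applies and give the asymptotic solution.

a=3, b=3, f(n)=15*n.
log_3(3) = 1, so n^(log_b(a)) = n.
f(n) = Theta(n), so Case 2 applies.
T(n) = Theta(n log n).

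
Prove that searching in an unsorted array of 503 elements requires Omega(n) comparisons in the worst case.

An adversary can always place the target in the last position checked. Until all 503 positions are examined, the target might be in any unchecked position. Therefore 503 comparisons are necessary.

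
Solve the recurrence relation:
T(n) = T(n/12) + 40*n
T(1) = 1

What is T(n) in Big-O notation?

Geometric series: 40*n*(1 + 1/12 + 1/12^2 + ...) = O(n). T(n) = O(n).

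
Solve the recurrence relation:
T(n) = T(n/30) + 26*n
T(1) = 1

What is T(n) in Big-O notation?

Geometric series: 26*n*(1 + 1/30 + 1/30^2 + ...) = O(n). T(n) = O(n).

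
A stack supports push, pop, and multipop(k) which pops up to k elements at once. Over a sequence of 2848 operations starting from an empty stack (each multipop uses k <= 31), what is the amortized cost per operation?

Each element is pushed exactly once and popped at most once (whether by pop or as part of a multipop). So the total number of individual pops over the whole sequence is at most the number of pushes, which is at most 2848. Total work <= 2 * 2848, hence O(1) amortized per operation.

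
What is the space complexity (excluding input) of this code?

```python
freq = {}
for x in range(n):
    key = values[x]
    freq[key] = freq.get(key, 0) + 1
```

Space complexity: O(n).
Auxiliary storage grows linearly with the input size n in the worst case.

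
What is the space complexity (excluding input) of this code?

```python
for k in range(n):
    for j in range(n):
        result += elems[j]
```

Space complexity: O(1).
Only a constant amount of auxiliary storage is used; nothing grows with n.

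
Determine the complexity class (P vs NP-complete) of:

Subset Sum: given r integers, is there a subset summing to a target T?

This problem is NP-complete: one of Karp's 21 NP-complete problems.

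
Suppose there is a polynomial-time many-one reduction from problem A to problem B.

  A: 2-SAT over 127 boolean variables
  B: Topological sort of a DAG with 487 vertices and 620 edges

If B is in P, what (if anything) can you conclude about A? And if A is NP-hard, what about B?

A poly-time reduction A <=_p B means any A-instance can be transformed to a B-instance in poly time.
If B is in P: compose the reduction with B's poly-time algorithm to solve A in poly time, so A is in P.
If A is NP-hard: every NP problem reduces to A, which reduces to B; composing reductions, every NP problem reduces to B, so B is NP-hard.
(Here in fact A is P and B is P.)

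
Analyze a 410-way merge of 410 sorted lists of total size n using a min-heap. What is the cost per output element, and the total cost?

Maintain a min-heap of size 410 holding the current head of each list. Each output step does one extract-min (O(log 410)) and one insert of that list's next element (O(log 410)). Each of the n elements passes through the heap exactly once, so the total cost is O(n log 410), i.e. O(log 410) per output element.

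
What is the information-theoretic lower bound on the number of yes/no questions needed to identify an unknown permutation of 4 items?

There are 4! = 24 permutations. Each yes/no question gives at most 1 bit, so at least ceil(log_2(24)) = 5 questions are needed.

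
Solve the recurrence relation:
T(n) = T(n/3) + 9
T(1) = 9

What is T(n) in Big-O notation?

Each step divides n by 3 and adds 9. After log_3(n) steps, T(n) = O(log n).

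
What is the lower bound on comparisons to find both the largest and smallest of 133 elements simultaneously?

Pair elements first (floor(133/2) comparisons), then find max among winners and min among losers. Total: ceil(3*133/2) - 2 = 198 comparisons.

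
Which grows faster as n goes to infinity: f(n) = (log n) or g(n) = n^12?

g(n) = n^12 grows faster: any positive polynomial dominates any polylog.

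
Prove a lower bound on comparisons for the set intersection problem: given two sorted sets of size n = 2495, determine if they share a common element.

For two sorted arrays of size n = 2495, any correct algorithm must examine Omega(n) elements. If fewer are examined, an adversary places a common element in an unexamined gap. A merge-based scan achieves O(n), so the bound is tight.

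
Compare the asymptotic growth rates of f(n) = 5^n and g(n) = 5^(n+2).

f(n) = 5^n and g(n) = 5^(n+2) are Theta of each other: 5^(n+2) = 5^2 * 5^n = Theta(5^n).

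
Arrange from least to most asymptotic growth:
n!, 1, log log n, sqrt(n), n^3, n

Ordered by growth rate: 1 < log log n < sqrt(n) < n < n^3 < n!.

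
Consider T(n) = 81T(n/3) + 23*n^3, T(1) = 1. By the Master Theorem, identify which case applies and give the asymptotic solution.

a=81, b=3, f(n)=23*n^3.
log_3(81) = 4 > 3.
Since f(n) = O(n^3) is polynomially smaller than n^4, Case 1 applies.
T(n) = Theta(n^4).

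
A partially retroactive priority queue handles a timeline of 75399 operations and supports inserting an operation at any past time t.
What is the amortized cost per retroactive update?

Partially retroactive priority queues (Demaine-Iacono-Langerman) allow updates at past times with queries only at the present. With a balanced BST over the m = 75399 timeline events tracking bridges, each retroactive insert or delete is O(log m) amortized.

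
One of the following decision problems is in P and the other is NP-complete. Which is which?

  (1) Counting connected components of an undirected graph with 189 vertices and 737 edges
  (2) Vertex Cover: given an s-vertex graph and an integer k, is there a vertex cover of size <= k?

(1) is P: BFS/DFS visits each vertex and edge once: O(V+E).
(2) is NP-complete: one of Karp's 21 NP-complete problems (with k part of the input; for any fixed constant k it is in P).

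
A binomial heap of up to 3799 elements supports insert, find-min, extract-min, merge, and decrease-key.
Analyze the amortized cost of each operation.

A binomial heap with n <= 3799 elements has at most floor(log_2 3799) + 1 = 12 trees. Using potential Phi = number of trees: Insert adds one tree, but cascading merges reduce count -- amortized O(1). Find-min reads the cached minimum pointer: O(1). Extract-min creates O(log n) new trees: O(log n). Merge combines tree lists: O(log n). Decrease-key sifts the element up its tree of height <= log n: O(log n).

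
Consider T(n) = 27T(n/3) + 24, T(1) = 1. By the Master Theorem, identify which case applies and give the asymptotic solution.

a=27, b=3, f(n)=24.
log_3(27) = 3 > 0.
Since f(n) = O(n^0) is polynomially smaller than n^3, Case 1 applies.
T(n) = Theta(n^3).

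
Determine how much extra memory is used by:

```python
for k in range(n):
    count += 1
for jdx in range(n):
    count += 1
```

Space complexity: O(1).
Only a constant amount of auxiliary storage is used; nothing grows with n.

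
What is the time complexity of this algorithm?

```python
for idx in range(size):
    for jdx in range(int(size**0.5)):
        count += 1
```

Time complexity: O(n * sqrt(n)).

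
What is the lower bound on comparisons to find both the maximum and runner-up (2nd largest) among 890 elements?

Lower bound: finding the max needs 890-1 comparisons. By an adversary weight-doubling argument, the maximum element must personally win at least ceil(log_2(890)) = 10 comparisons in any correct algorithm. The 2nd largest is among those 10 direct losers, and distinguishing it requires 10-1 more comparisons. Total >= 890-1 + 10-1 = 898. A balanced tournament achieves this bound exactly.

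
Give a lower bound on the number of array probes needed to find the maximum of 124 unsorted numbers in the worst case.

Adversary: any unprobed cell could hold a value larger than everything seen so far. If fewer than 124 cells are probed, the adversary places the max in an unprobed cell. So all 124 cells must be examined; together with 124-1 comparisons this is tight.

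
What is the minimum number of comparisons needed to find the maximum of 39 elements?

Finding the maximum requires 38 comparisons. Each comparison eliminates exactly one candidate. With 39 candidates, we need 38 eliminations.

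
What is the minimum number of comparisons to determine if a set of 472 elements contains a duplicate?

Determining if 472 elements are all distinct requires Omega(n log n) comparisons in the comparison model. This follows from the element distinctness lower bound.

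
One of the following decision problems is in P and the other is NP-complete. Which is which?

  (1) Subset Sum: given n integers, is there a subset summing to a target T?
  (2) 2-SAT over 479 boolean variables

(1) is NP-complete: one of Karp's 21 NP-complete problems.
(2) is P: 2-SAT is solvable in linear time via implication-graph SCCs.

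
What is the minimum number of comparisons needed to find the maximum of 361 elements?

Finding the maximum requires 360 comparisons. Each comparison eliminates exactly one candidate. With 361 candidates, we need 360 eliminations.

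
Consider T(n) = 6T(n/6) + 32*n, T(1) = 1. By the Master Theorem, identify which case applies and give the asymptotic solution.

a=6, b=6, f(n)=32*n.
log_6(6) = 1, so n^(log_b(a)) = n.
f(n) = Theta(n), so Case 2 applies.
T(n) = Theta(n log n).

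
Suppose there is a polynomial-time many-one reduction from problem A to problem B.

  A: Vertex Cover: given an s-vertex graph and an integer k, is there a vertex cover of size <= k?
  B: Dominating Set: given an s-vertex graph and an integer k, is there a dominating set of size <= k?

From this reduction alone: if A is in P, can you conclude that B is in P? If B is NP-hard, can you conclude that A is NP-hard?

A poly-time reduction A <=_p B transfers tractability DOWN (B easy => A easy) and hardness UP (A hard => B hard), not the reverse.
From A in P, the reduction alone does NOT give B in P: any problem in P trivially reduces to SAT, yet SAT is not known to be in P.
From B NP-hard, the reduction alone does NOT give A NP-hard: again, easy problems reduce to hard ones.
(Here in fact A is NP-complete and B is NP-complete.)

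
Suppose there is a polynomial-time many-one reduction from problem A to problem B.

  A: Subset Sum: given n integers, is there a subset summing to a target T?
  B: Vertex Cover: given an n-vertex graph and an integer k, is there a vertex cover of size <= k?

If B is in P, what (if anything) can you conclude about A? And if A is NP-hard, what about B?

A poly-time reduction A <=_p B means any A-instance can be transformed to a B-instance in poly time.
If B is in P: compose the reduction with B's poly-time algorithm to solve A in poly time, so A is in P.
If A is NP-hard: every NP problem reduces to A, which reduces to B; composing reductions, every NP problem reduces to B, so B is NP-hard.
(Here in fact A is NP-complete and B is NP-complete.)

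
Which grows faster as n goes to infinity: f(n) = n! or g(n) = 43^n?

f(n) = n! grows faster: n!/43^n -> infinity by Stirling.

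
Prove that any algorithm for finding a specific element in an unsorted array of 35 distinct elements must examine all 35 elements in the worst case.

Adversary argument: if the algorithm examines fewer than 35 elements, the adversary places the target in an unexamined position. The algorithm cannot distinguish 'not present' from 'in unexamined position'.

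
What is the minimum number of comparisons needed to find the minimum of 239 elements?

Finding the minimum requires 238 comparisons, identical reasoning to finding the maximum. Each comparison eliminates one candidate.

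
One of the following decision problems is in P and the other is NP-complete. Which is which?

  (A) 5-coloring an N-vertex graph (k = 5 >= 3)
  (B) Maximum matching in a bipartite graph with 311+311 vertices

(A) is NP-complete: graph k-coloring for k>=3 is NP-complete by reduction from 3-SAT.
(B) is P: Hopcroft-Karp runs in O(E sqrt(V)).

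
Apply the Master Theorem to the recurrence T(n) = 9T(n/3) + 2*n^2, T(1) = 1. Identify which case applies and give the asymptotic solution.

a=9, b=3, f(n)=2*n^2.
log_3(9) = 2, so n^(log_b(a)) = n^2.
f(n) = Theta(n^2), so Case 2 applies.
T(n) = Theta(n^2 log n).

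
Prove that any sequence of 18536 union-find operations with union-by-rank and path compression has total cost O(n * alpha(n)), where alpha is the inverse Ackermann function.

Using Tarjan's analysis with rank-based potential function. Union-by-rank keeps tree height O(log n). Path compression flattens paths during find. For n = 18536 operations, total cost is O(n * alpha(n)), effectively O(n) since alpha grows incredibly slowly.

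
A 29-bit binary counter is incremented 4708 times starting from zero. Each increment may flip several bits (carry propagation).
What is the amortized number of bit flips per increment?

Bit i flips on every 2^i-th increment, so over 4708 increments bit i flips floor(4708/2^i) times. Summing over i: total flips < 2 * 4708. Amortized: < 2 = O(1) per increment.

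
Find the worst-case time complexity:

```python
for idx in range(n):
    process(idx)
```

Time complexity: O(n).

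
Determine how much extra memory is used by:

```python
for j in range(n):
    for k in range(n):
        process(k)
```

Space complexity: O(1).
Only a constant amount of auxiliary storage is used; nothing grows with n.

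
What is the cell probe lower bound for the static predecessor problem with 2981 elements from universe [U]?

The Patrascu-Thorup lower bound shows any data structure on n = 2981 elements using O(n * polylog(n)) space requires Omega(log log U) query time. van Emde Boas trees achieve O(log log U) with O(U) space.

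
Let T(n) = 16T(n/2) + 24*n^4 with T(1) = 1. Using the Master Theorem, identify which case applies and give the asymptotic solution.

a=16, b=2, f(n)=24*n^4.
log_2(16) = 4, so n^(log_b(a)) = n^4.
f(n) = Theta(n^4), so Case 2 applies.
T(n) = Theta(n^4 log n).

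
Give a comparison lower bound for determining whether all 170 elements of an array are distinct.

In the algebraic decision-tree model, the YES region for element distinctness on 170 elements has 170! connected components (one per ordering). Ben-Or's theorem then gives a lower bound of Omega(log(n!)) = Omega(n log n).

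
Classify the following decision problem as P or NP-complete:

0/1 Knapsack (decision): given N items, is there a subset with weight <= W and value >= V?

This problem is NP-complete: reduces from Subset Sum.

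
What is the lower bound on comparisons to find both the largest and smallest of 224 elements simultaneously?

Pair elements first (floor(224/2) comparisons), then find max among winners and min among losers. Total: ceil(3*224/2) - 2 = 334 comparisons.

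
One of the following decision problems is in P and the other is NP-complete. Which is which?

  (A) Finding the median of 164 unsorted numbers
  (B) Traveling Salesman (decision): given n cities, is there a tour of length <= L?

(A) is P: linear-time selection (median-of-medians) runs in O(n).
(B) is NP-complete: reduces from Hamiltonian Cycle.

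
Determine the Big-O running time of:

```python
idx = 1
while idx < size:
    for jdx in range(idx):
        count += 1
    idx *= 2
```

Time complexity: O(n).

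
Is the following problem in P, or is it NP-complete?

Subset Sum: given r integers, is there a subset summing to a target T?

This problem is NP-complete: one of Karp's 21 NP-complete problems.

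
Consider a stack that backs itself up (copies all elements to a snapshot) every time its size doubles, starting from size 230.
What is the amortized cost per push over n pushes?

Backups occur at sizes 230, 460, 920, ..., copying 230 + 460 + 920 + ... <= 2n elements total (geometric series). Spread over n pushes, the amortized backup cost is O(1) per push.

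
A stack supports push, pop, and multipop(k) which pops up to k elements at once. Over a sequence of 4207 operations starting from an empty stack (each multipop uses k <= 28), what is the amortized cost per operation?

Each element is pushed exactly once and popped at most once (whether by pop or as part of a multipop). So the total number of individual pops over the whole sequence is at most the number of pushes, which is at most 4207. Total work <= 2 * 4207, hence O(1) amortized per operation.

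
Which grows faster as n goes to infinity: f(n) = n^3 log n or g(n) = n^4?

g(n) = n^4 grows faster: n^4 / (n^3 log n) = n/log n -> infinity.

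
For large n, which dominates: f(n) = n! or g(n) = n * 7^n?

f(n) = n! grows faster: by Stirling n! ~ (n/e)^n sqrt(2*pi*n); (n/e)^n eventually dominates n * 7^n.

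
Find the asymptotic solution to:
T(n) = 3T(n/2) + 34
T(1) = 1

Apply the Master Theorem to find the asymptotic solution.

a=3, b=2, f(n)=34. log_2(3) = 1.585. Case 1 of Master Theorem: T(n) = O(n^1.585).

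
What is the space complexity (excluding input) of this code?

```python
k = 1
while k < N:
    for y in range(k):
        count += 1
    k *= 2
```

Space complexity: O(1).
Only a constant amount of auxiliary storage is used; nothing grows with n.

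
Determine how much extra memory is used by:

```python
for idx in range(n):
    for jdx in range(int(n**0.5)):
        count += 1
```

Space complexity: O(1).
Only a constant amount of auxiliary storage is used; nothing grows with n.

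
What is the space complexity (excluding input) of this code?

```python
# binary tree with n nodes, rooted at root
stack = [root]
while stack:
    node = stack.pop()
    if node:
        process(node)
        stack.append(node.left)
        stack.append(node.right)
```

Space complexity: O(n).
Auxiliary storage grows linearly with the input size n in the worst case.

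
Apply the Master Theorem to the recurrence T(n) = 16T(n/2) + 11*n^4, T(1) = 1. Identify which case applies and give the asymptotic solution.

a=16, b=2, f(n)=11*n^4.
log_2(16) = 4, so n^(log_b(a)) = n^4.
f(n) = Theta(n^4), so Case 2 applies.
T(n) = Theta(n^4 log n).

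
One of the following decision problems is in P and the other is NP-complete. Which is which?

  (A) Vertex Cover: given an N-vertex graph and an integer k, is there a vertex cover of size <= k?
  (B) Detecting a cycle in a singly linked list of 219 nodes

(A) is NP-complete: one of Karp's 21 NP-complete problems (with k part of the input; for any fixed constant k it is in P).
(B) is P: Floyd's tortoise-and-hare runs in O(n) time, O(1) space.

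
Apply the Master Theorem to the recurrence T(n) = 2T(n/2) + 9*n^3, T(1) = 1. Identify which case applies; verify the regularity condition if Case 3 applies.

a=2, b=2, f(n)=9*n^3.
log_2(2) = 1 < 3.
f(n) = Omega(n^(1+epsilon)) for some epsilon > 0, so Case 3 is the candidate.
Regularity: a*f(n/b) = 2*9*(n/2)^3 = (2/8)*9*n^3 <= c*f(n) with c = 2/8 < 1. Satisfied.
Case 3: T(n) = Theta(n^3).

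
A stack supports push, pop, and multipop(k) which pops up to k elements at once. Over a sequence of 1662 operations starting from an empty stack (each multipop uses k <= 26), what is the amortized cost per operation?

Each element is pushed exactly once and popped at most once (whether by pop or as part of a multipop). So the total number of individual pops over the whole sequence is at most the number of pushes, which is at most 1662. Total work <= 2 * 1662, hence O(1) amortized per operation.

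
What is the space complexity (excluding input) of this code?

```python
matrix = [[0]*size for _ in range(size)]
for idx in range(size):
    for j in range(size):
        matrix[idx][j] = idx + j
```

Space complexity: O(n^2).
A 2D structure of size n x n is allocated.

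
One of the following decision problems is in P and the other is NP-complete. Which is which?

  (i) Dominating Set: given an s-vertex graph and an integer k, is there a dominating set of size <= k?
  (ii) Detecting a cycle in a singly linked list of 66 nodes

(i) is NP-complete: reduces from Set Cover (with k part of the input).
(ii) is P: Floyd's tortoise-and-hare runs in O(n) time, O(1) space.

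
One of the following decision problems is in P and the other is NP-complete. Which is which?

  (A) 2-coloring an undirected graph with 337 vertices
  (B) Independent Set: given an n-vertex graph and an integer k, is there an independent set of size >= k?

(A) is P: 2-coloring is bipartiteness testing via BFS, O(V+E).
(B) is NP-complete: complement of Clique (with k part of the input).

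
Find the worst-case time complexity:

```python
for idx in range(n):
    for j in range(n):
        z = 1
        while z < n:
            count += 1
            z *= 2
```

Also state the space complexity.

Time complexity: O(n^2 log n).
Space complexity: O(1).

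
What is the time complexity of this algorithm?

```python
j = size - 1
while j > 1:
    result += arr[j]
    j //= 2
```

Time complexity: O(log n).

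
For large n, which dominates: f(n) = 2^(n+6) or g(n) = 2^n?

f(n) = 2^(n+6) and g(n) = 2^n are Theta of each other: 2^(n+6) = 2^6 * 2^n = Theta(2^n).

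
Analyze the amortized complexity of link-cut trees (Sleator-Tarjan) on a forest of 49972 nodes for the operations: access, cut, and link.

Link-cut trees represent the forest using splay trees over preferred paths. With potential Phi = sum over nodes of log(size of virtual subtree), each access on 49972 nodes is O(log 49972) = O(log n) amortized by the splay-tree access lemma. Cut and link are O(1) plus one access.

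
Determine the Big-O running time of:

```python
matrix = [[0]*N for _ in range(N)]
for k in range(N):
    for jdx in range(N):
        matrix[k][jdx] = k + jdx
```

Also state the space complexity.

Time complexity: O(n^2).
Space complexity: O(n^2).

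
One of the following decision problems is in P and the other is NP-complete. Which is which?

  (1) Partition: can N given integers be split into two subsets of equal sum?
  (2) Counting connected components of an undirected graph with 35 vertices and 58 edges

(1) is NP-complete: Subset Sum reduces to it (one of Karp's 21 NP-complete problems).
(2) is P: BFS/DFS visits each vertex and edge once: O(V+E).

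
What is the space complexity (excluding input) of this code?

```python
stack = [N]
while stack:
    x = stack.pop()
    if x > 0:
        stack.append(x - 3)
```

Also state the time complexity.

Space complexity: O(1).
Only a constant amount of auxiliary storage is used; nothing grows with n.
Time complexity: O(n).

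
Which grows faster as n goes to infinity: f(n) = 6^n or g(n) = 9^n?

g(n) = 9^n grows faster: (9/6)^n -> infinity since 9/6 > 1.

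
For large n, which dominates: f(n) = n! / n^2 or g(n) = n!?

g(n) = n! grows faster: the ratio n!/(n!/n^2) = n^2 -> infinity.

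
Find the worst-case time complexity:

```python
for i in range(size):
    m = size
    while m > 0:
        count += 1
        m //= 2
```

Time complexity: O(n log n).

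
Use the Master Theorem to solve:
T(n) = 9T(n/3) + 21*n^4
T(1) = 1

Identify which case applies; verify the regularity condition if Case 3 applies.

a=9, b=3, f(n)=21*n^4.
log_3(9) = 2 < 4.
f(n) = Omega(n^(2+epsilon)) for some epsilon > 0, so Case 3 is the candidate.
Regularity: a*f(n/b) = 9*21*(n/3)^4 = (9/81)*21*n^4 <= c*f(n) with c = 9/81 < 1. Satisfied.
Case 3: T(n) = Theta(n^4).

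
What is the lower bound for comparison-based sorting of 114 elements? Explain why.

A comparison-based sorting algorithm corresponds to a decision tree. With 114! possible permutations, the tree has 114! leaves. The height is at least log_2(114!) = Omega(n log n) by Stirling's approximation.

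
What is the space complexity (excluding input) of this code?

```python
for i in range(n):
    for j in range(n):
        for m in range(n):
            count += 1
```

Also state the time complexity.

Space complexity: O(1).
Only a constant amount of auxiliary storage is used; nothing grows with n.
Time complexity: O(n^3).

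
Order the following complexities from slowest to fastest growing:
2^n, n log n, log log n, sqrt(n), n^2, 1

Ordered by growth rate: 1 < log log n < sqrt(n) < n log n < n^2 < 2^n.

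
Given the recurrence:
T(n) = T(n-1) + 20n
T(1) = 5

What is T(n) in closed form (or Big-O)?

Unrolling: T(n) = 5 + 20*(2 + 3 + ... + n) = 5 + 20*(n(n+1)/2 - 1) = O(n^2).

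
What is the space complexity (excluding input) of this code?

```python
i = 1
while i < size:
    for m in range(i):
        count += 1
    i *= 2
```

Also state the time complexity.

Space complexity: O(1).
Only a constant amount of auxiliary storage is used; nothing grows with n.
Time complexity: O(n).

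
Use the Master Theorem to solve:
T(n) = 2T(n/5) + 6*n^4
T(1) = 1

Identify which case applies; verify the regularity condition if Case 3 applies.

a=2, b=5, f(n)=6*n^4.
log_5(2) = 0.4307 < 4.
f(n) = Omega(n^(0.4307+epsilon)) for some epsilon > 0, so Case 3 is the candidate.
Regularity: a*f(n/b) = 2*6*(n/5)^4 = (2/625)*6*n^4 <= c*f(n) with c = 2/625 < 1. Satisfied.
Case 3: T(n) = Theta(n^4).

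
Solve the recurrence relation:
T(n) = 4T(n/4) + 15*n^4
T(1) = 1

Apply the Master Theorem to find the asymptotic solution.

a=4, b=4, f(n)=15*n^4. log_4(4) = 1 < 4. Case 3: T(n) = O(n^4).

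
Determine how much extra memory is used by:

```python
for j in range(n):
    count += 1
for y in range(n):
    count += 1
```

Space complexity: O(1).
Only a constant amount of auxiliary storage is used; nothing grows with n.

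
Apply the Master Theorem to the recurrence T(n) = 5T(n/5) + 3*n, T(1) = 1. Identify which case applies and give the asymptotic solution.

a=5, b=5, f(n)=3*n.
log_5(5) = 1, so n^(log_b(a)) = n.
f(n) = Theta(n), so Case 2 applies.
T(n) = Theta(n log n).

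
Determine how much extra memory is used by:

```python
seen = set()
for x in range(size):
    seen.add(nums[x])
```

Space complexity: O(n).
Auxiliary storage grows linearly with the input size n in the worst case.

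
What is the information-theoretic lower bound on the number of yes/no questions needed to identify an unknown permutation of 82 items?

There are 82! = 475364333701284174842138206989404946643813294067993328617160934076743994734899148613007131808479167119360000000000000000000 permutations. Each yes/no question gives at most 1 bit, so at least ceil(log_2(475364333701284174842138206989404946643813294067993328617160934076743994734899148613007131808479167119360000000000000000000)) = 408 questions are needed.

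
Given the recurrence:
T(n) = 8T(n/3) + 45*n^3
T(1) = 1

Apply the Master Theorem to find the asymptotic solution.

a=8, b=3, f(n)=45*n^3. log_3(8) = 1.893 < 3. Case 3: T(n) = O(n^3).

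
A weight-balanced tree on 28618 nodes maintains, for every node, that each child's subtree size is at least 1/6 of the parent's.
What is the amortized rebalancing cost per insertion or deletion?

With balance ratio 1/6, tree height is O(log_{6/1}(28618)) = O(log n). A rebalance at a node of size s costs O(s) but requires Omega(s) updates in that subtree to retrigger. Summed over the O(log n) ancestors of the touched leaf, amortized rebalancing is O(log n).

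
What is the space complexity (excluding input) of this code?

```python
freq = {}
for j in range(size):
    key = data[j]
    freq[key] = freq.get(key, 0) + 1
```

Space complexity: O(n).
Auxiliary storage grows linearly with the input size n in the worst case.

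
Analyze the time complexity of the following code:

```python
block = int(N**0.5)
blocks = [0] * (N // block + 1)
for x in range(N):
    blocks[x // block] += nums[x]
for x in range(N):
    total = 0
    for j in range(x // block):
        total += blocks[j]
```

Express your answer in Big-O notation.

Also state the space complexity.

Time complexity: O(n * sqrt(n)).
Space complexity: O(sqrt(n)).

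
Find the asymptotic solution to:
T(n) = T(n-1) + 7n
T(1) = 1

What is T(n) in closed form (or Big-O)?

Unrolling: T(n) = 1 + 7*(2 + 3 + ... + n) = 1 + 7*(n(n+1)/2 - 1) = O(n^2).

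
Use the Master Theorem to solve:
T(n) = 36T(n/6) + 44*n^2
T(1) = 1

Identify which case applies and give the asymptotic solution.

a=36, b=6, f(n)=44*n^2.
log_6(36) = 2, so n^(log_b(a)) = n^2.
f(n) = Theta(n^2), so Case 2 applies.
T(n) = Theta(n^2 log n).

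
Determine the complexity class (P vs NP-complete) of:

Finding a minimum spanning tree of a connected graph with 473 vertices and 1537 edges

This problem is in P: Kruskal's / Prim's algorithms run in polynomial time.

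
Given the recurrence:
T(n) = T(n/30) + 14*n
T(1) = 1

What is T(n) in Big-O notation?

Geometric series: 14*n*(1 + 1/30 + 1/30^2 + ...) = O(n). T(n) = O(n).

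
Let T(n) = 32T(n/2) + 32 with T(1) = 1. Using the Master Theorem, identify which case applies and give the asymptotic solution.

a=32, b=2, f(n)=32.
log_2(32) = 5 > 0.
Since f(n) = O(n^0) is polynomially smaller than n^5, Case 1 applies.
T(n) = Theta(n^5).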